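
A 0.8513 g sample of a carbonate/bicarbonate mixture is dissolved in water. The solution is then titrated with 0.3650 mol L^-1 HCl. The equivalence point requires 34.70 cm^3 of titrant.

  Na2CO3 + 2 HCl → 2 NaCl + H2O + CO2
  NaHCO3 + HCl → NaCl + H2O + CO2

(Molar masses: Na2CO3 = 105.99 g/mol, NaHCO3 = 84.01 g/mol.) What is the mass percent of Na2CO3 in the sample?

42.70 %

n(HCl) = 0.03470 × 0.3650 = 0.01267 mol
Let x = n(Na2CO3), y = n(NaHCO3).
Titrant: 2x + 1y = 0.01267;  mass: 105.99x + 84.01y = 0.8513
Solving, x = 3.429 × 10^-3 mol, y = 5.807 × 10^-3 mol
mass of Na2CO3 = 3.429 × 10^-3 × 105.99 = 0.3635 g
% Na2CO3 = 0.3635 / 0.8513 × 100 = 42.70 %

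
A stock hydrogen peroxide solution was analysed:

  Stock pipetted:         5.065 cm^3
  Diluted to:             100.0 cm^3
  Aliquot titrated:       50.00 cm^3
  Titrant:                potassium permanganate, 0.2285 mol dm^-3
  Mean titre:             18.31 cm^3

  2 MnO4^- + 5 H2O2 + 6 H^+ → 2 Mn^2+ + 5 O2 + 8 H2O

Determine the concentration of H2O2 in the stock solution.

n(KMnO4) = 0.01831 × 0.2285 = 4.184 × 10^-3 mol
From the 5:2 ratio, n(H2O2) in the aliquot = 5/2 × 4.184 × 10^-3 = 0.01046 mol
[H2O2]_dilute = 0.01046 / 0.05000 = 0.2092 mol/L
Dilution factor = 100.0 / 5.065 = 19.74
[H2O2]_stock = 0.2092 × 19.74 = 4.130 mol/L

4.130 mol/L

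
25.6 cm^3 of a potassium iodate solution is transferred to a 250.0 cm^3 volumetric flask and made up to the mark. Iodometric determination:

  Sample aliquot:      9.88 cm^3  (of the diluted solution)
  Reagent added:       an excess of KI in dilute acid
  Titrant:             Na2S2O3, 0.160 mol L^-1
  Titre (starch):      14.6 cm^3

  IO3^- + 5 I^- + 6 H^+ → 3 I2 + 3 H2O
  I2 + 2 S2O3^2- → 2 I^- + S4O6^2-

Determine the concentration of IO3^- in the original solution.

n(S2O3^2-) = 0.0146 × 0.160 = 2.34 × 10^-3 mol
n(I2) = n(S2O3^2-)/2 = 1.17 × 10^-3 mol
From the 1:3 ratio, n(IO3^-) in the aliquot = 1/3 × 1.17 × 10^-3 = 3.89 × 10^-4 mol
[IO3^-]_dilute = 3.89 × 10^-4 / 0.00988 = 0.0394 mol/L
[IO3^-]_original = 0.0394 × 250.0/25.6 = 0.385 mol/L

0.385 mol/L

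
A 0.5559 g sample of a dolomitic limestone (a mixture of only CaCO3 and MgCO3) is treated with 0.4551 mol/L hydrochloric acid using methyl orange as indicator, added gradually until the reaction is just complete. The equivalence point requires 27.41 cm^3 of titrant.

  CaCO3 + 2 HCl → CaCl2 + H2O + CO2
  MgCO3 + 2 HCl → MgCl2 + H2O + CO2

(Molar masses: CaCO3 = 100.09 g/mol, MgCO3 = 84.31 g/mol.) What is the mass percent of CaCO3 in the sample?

34.28 %

n(HCl) = 0.02741 × 0.4551 = 0.01247 mol
Let x = n(CaCO3), y = n(MgCO3).
Titrant: 2x + 2y = 0.01247;  mass: 100.09x + 84.31y = 0.5559
Solving, x = 1.904 × 10^-3 mol, y = 4.333 × 10^-3 mol
mass of CaCO3 = 1.904 × 10^-3 × 100.09 = 0.1906 g
% CaCO3 = 0.1906 / 0.5559 × 100 = 34.28 %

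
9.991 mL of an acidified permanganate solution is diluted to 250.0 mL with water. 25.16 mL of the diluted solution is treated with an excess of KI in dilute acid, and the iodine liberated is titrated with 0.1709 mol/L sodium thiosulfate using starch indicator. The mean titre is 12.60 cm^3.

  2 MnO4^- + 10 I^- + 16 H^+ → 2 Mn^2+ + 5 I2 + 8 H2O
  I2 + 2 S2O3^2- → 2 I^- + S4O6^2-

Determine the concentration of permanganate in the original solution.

n(S2O3^2-) = 0.01260 × 0.1709 = 2.153 × 10^-3 mol
n(I2) = n(S2O3^2-)/2 = 1.077 × 10^-3 mol
From the 2:5 ratio, n(MnO4^-) in the aliquot = 2/5 × 1.077 × 10^-3 = 4.307 × 10^-4 mol
[MnO4^-]_dilute = 4.307 × 10^-4 / 0.02516 = 0.01712 mol/L
[MnO4^-]_original = 0.01712 × 250.0/9.991 = 0.4283 mol/L

0.4283 mol/L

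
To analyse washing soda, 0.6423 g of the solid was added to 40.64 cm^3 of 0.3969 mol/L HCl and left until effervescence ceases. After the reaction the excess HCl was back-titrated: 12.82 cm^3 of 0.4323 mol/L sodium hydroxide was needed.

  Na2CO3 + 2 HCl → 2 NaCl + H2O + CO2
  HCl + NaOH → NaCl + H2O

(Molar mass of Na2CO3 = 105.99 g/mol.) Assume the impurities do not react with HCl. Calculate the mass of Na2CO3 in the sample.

n(HCl) added = 0.04064 × 0.3969 = 0.01613 mol
n(NaOH) used in back-titration = 0.01282 × 0.4323 = 5.542 × 10^-3 mol
n(HCl) left over = 5.542 × 10^-3 mol (1:1 ratio)
n(HCl) consumed by analyte = 0.01613 − 5.542 × 10^-3 = 0.01059 mol
From the 1:2 ratio, n(Na2CO3) = 1/2 × 0.01059 = 5.294 × 10^-3 mol
mass of Na2CO3 = 5.294 × 10^-3 × 105.99 = 0.5611 g

0.5611 g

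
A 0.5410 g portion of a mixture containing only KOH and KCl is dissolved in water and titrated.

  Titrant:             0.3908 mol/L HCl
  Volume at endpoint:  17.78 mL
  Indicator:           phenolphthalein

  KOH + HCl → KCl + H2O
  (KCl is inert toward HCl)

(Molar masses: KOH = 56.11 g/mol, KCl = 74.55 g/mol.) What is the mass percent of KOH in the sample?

n(HCl) = 0.01778 × 0.3908 = 6.948 × 10^-3 mol
Let x = n(KOH), y = n(KCl).
Titrant: 1x = 6.948 × 10^-3;  mass: 56.11x + 74.55y = 0.5410
Solving, x = 6.948 × 10^-3 mol, y = 2.027 × 10^-3 mol
mass of KOH = 6.948 × 10^-3 × 56.11 = 0.3899 g
% KOH = 0.3899 / 0.5410 × 100 = 72.07 %

72.07 %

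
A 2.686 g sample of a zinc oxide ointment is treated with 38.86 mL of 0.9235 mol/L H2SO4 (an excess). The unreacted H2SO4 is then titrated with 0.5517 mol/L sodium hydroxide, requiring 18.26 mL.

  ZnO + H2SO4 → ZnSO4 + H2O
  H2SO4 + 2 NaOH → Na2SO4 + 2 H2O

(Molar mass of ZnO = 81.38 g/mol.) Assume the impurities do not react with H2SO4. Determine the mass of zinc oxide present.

2.511 g

n(H2SO4) added = 0.03886 × 0.9235 = 0.03589 mol
n(NaOH) used in back-titration = 0.01826 × 0.5517 = 0.01007 mol
From the 1:2 ratio, n(H2SO4) left over = 1/2 × 0.01007 = 5.037 × 10^-3 mol
n(H2SO4) consumed by analyte = 0.03589 − 5.037 × 10^-3 = 0.03085 mol
n(ZnO) = 0.03085 mol (1:1 ratio)
mass of ZnO = 0.03085 × 81.38 = 2.511 g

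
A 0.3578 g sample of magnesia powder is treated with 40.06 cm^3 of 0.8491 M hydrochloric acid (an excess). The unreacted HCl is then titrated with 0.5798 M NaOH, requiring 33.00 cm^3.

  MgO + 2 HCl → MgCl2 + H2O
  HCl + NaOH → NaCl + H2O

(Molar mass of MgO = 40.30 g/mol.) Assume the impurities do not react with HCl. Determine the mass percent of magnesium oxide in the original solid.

n(HCl) added = 0.04006 × 0.8491 = 0.03401 mol
n(NaOH) used in back-titration = 0.03300 × 0.5798 = 0.01913 mol
n(HCl) left over = 0.01913 mol (1:1 ratio)
n(HCl) consumed by analyte = 0.03401 − 0.01913 = 0.01488 mol
From the 1:2 ratio, n(MgO) = 1/2 × 0.01488 = 7.441 × 10^-3 mol
mass of MgO = 7.441 × 10^-3 × 40.30 = 0.2999 g
% MgO = 0.2999 / 0.3578 × 100 = 83.81 %

83.81 %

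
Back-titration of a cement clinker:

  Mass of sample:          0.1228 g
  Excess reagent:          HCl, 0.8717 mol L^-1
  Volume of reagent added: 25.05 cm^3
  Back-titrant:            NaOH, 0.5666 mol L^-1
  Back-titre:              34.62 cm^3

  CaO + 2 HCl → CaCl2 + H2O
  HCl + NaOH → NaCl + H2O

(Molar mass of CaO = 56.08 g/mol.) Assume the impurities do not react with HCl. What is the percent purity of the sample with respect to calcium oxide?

n(HCl) added = 0.02505 × 0.8717 = 0.02184 mol
n(NaOH) used in back-titration = 0.03462 × 0.5666 = 0.01962 mol
n(HCl) left over = 0.01962 mol (1:1 ratio)
n(HCl) consumed by analyte = 0.02184 − 0.01962 = 2.220 × 10^-3 mol
From the 1:2 ratio, n(CaO) = 1/2 × 2.220 × 10^-3 = 1.110 × 10^-3 mol
mass of CaO = 1.110 × 10^-3 × 56.08 = 0.06226 g
% CaO = 0.06226 / 0.1228 × 100 = 50.70 %

50.70 %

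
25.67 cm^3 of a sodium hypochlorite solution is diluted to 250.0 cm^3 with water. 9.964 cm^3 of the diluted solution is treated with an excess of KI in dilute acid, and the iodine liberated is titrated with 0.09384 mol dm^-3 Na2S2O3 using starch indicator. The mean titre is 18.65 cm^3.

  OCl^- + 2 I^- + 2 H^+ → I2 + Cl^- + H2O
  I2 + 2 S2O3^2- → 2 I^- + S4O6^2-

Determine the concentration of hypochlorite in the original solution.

n(S2O3^2-) = 0.01865 × 0.09384 = 1.750 × 10^-3 mol
n(I2) = n(S2O3^2-)/2 = 8.751 × 10^-4 mol
n(OCl^-) in the aliquot = 8.751 × 10^-4 mol (1:1 ratio)
[OCl^-]_dilute = 8.751 × 10^-4 / 0.009964 = 0.08782 mol/L
[OCl^-]_original = 0.08782 × 250.0/25.67 = 0.8553 mol/L

0.8553 mol/L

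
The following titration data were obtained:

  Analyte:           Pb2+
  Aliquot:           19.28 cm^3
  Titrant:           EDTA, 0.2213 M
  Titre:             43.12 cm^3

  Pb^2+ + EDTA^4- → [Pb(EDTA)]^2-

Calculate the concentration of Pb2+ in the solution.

0.4949 M

n(EDTA) = 0.04312 L × 0.2213 mol/L = 9.542 × 10^-3 mol
n(Pb2+) = 9.542 × 10^-3 mol (1:1 mole ratio)
[Pb2+] = 9.542 × 10^-3 mol / 0.01928 L = 0.4949 mol/L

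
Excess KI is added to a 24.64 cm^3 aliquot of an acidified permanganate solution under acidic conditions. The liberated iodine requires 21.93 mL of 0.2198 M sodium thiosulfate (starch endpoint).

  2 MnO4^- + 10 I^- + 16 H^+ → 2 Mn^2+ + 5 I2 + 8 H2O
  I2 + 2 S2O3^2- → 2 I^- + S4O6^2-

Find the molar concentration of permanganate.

0.03913 M

n(S2O3^2-) = 0.02193 × 0.2198 = 4.820 × 10^-3 mol
n(I2) = n(S2O3^2-)/2 = 2.410 × 10^-3 mol
From the 2:5 ratio, n(MnO4^-) in the aliquot = 2/5 × 2.410 × 10^-3 = 9.640 × 10^-4 mol
[MnO4^-] = 9.640 × 10^-4 / 0.02464 = 0.03913 mol/L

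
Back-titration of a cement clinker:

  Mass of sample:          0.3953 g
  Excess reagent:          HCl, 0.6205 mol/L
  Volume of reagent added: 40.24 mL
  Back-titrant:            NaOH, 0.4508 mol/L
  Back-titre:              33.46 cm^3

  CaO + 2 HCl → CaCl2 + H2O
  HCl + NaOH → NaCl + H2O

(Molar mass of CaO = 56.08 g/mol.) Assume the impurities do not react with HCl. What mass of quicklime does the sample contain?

0.2772 g

n(HCl) added = 0.04024 × 0.6205 = 0.02497 mol
n(NaOH) used in back-titration = 0.03346 × 0.4508 = 0.01508 mol
n(HCl) left over = 0.01508 mol (1:1 ratio)
n(HCl) consumed by analyte = 0.02497 − 0.01508 = 9.885 × 10^-3 mol
From the 1:2 ratio, n(CaO) = 1/2 × 9.885 × 10^-3 = 4.943 × 10^-3 mol
mass of CaO = 4.943 × 10^-3 × 56.08 = 0.2772 g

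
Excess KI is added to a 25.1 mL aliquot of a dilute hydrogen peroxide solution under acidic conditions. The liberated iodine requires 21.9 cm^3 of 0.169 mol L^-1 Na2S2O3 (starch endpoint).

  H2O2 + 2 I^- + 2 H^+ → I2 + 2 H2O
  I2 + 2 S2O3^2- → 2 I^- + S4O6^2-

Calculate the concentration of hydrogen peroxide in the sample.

0.0737 mol/L

n(S2O3^2-) = 0.0219 × 0.169 = 3.70 × 10^-3 mol
n(I2) = n(S2O3^2-)/2 = 1.85 × 10^-3 mol
n(H2O2) in the aliquot = 1.85 × 10^-3 mol (1:1 ratio)
[H2O2] = 1.85 × 10^-3 / 0.0251 = 0.0737 mol/L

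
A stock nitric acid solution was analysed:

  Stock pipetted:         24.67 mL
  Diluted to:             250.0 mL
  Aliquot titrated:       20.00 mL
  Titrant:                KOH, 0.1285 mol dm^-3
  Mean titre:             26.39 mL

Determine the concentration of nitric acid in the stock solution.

HNO3 + KOH → KNO3 + H2O
n(KOH) = 0.02639 × 0.1285 = 3.391 × 10^-3 mol
n(HNO3) in the aliquot = 3.391 × 10^-3 mol (1:1 ratio)
[HNO3]_dilute = 3.391 × 10^-3 / 0.02000 = 0.1696 mol/L
Dilution factor = 250.0 / 24.67 = 10.13
[HNO3]_stock = 0.1696 × 10.13 = 1.718 mol/L

1.718 mol/L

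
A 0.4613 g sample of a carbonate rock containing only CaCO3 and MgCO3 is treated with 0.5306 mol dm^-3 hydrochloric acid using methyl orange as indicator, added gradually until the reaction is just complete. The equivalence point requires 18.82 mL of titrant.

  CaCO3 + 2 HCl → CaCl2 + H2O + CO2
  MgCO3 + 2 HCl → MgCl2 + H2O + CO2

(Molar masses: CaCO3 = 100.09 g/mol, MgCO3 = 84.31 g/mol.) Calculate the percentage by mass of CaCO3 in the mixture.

55.47 %

n(HCl) = 0.01882 × 0.5306 = 9.986 × 10^-3 mol
Let x = n(CaCO3), y = n(MgCO3).
Titrant: 2x + 2y = 9.986 × 10^-3;  mass: 100.09x + 84.31y = 0.4613
Solving, x = 2.557 × 10^-3 mol, y = 2.436 × 10^-3 mol
mass of CaCO3 = 2.557 × 10^-3 × 100.09 = 0.2559 g
% CaCO3 = 0.2559 / 0.4613 × 100 = 55.47 %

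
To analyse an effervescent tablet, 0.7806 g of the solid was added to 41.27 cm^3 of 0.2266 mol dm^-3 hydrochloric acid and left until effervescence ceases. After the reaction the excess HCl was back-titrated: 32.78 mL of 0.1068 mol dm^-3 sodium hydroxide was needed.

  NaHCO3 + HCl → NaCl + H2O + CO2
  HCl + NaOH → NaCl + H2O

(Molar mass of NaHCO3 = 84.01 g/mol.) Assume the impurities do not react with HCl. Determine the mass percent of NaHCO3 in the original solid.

n(HCl) added = 0.04127 × 0.2266 = 9.352 × 10^-3 mol
n(NaOH) used in back-titration = 0.03278 × 0.1068 = 3.501 × 10^-3 mol
n(HCl) left over = 3.501 × 10^-3 mol (1:1 ratio)
n(HCl) consumed by analyte = 9.352 × 10^-3 − 3.501 × 10^-3 = 5.851 × 10^-3 mol
n(NaHCO3) = 5.851 × 10^-3 mol (1:1 ratio)
mass of NaHCO3 = 5.851 × 10^-3 × 84.01 = 0.4915 g
% NaHCO3 = 0.4915 / 0.7806 × 100 = 62.97 %

62.97 %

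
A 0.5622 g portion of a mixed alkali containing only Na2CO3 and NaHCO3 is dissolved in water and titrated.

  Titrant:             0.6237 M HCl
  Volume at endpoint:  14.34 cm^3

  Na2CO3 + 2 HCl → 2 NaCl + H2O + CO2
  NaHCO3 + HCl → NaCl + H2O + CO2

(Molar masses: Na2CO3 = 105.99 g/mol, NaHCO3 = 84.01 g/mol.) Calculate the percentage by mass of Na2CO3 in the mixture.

57.50 %

n(HCl) = 0.01434 × 0.6237 = 8.944 × 10^-3 mol
Let x = n(Na2CO3), y = n(NaHCO3).
Titrant: 2x + 1y = 8.944 × 10^-3;  mass: 105.99x + 84.01y = 0.5622
Solving, x = 3.050 × 10^-3 mol, y = 2.844 × 10^-3 mol
mass of Na2CO3 = 3.050 × 10^-3 × 105.99 = 0.3232 g
% Na2CO3 = 0.3232 / 0.5622 × 100 = 57.50 %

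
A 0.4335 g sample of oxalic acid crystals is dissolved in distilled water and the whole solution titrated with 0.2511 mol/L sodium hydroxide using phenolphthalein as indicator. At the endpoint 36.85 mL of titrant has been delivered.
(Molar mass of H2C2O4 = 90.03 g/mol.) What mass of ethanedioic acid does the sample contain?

H2C2O4 + 2 NaOH → Na2C2O4 + 2 H2O
n(NaOH) = 0.03685 L × 0.2511 mol/L = 9.253 × 10^-3 mol
From the 1:2 ratio, n(H2C2O4) = 1/2 × 9.253 × 10^-3 = 4.627 × 10^-3 mol
mass of H2C2O4 = 4.627 × 10^-3 × 90.03 g/mol = 0.4165 g

0.4165 g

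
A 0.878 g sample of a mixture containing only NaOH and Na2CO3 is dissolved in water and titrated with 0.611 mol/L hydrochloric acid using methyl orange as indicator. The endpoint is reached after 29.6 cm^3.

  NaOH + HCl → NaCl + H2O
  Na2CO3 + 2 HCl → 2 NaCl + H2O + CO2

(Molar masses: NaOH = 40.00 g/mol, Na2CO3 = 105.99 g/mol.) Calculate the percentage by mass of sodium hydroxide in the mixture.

n(HCl) = 0.0296 × 0.611 = 0.0181 mol
Let x = n(NaOH), y = n(Na2CO3).
Titrant: 1x + 2y = 0.0181;  mass: 40.00x + 105.99y = 0.878
Solving, x = 6.19 × 10^-3 mol, y = 5.95 × 10^-3 mol
mass of NaOH = 6.19 × 10^-3 × 40.00 = 0.248 g
% NaOH = 0.248 / 0.878 × 100 = 28.2 %

28.2 %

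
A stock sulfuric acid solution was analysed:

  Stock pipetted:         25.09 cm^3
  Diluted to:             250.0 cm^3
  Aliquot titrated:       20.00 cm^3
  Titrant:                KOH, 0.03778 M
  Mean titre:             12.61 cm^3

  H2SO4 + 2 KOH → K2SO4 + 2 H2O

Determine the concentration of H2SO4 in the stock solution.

n(KOH) = 0.01261 × 0.03778 = 4.764 × 10^-4 mol
From the 1:2 ratio, n(H2SO4) in the aliquot = 1/2 × 4.764 × 10^-4 = 2.382 × 10^-4 mol
[H2SO4]_dilute = 2.382 × 10^-4 / 0.02000 = 0.01191 mol/L
Dilution factor = 250.0 / 25.09 = 9.964
[H2SO4]_stock = 0.01191 × 9.964 = 0.1187 mol/L

0.1187 M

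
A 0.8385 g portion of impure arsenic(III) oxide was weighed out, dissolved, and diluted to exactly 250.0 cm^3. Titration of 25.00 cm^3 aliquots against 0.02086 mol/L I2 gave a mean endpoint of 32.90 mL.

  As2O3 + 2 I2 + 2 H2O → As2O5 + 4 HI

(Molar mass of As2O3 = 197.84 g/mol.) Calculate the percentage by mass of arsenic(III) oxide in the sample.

80.96 %

n(I2) per titration = 0.03290 × 0.02086 = 6.863 × 10^-4 mol
From the 1:2 ratio, n(As2O3) in each aliquot = 1/2 × 6.863 × 10^-4 = 3.431 × 10^-4 mol
n(As2O3) in the whole flask = 3.431 × 10^-4 × 250.0/25.00 = 3.431 × 10^-3 mol
mass of As2O3 = 3.431 × 10^-3 × 197.84 = 0.6789 g
% As2O3 = 0.6789 / 0.8385 × 100 = 80.96 %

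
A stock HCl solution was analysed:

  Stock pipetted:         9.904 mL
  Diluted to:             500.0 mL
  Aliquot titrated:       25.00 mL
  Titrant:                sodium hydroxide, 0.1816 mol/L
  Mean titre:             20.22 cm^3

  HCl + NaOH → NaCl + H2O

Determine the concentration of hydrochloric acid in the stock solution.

n(NaOH) = 0.02022 × 0.1816 = 3.672 × 10^-3 mol
n(HCl) in the aliquot = 3.672 × 10^-3 mol (1:1 ratio)
[HCl]_dilute = 3.672 × 10^-3 / 0.02500 = 0.1469 mol/L
Dilution factor = 500.0 / 9.904 = 50.48
[HCl]_stock = 0.1469 × 50.48 = 7.415 mol/L

7.415 mol/L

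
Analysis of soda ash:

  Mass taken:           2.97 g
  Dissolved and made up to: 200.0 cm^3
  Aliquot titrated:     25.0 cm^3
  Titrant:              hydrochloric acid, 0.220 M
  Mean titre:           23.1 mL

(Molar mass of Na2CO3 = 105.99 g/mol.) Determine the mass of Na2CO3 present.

2.15 g

Na2CO3 + 2 HCl → 2 NaCl + H2O + CO2
n(HCl) per titration = 0.0231 × 0.220 = 5.08 × 10^-3 mol
From the 1:2 ratio, n(Na2CO3) in each aliquot = 1/2 × 5.08 × 10^-3 = 2.54 × 10^-3 mol
n(Na2CO3) in the whole flask = 2.54 × 10^-3 × 200.0/25.0 = 0.0203 mol
mass of Na2CO3 = 0.0203 × 105.99 = 2.15 g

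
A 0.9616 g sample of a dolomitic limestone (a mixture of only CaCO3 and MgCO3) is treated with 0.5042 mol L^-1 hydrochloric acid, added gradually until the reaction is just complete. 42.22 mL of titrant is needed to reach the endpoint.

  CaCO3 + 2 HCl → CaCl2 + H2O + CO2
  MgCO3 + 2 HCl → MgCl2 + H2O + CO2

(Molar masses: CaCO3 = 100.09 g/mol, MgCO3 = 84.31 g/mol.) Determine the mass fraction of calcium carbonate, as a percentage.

n(HCl) = 0.04222 × 0.5042 = 0.02129 mol
Let x = n(CaCO3), y = n(MgCO3).
Titrant: 2x + 2y = 0.02129;  mass: 100.09x + 84.31y = 0.9616
Solving, x = 4.071 × 10^-3 mol, y = 6.573 × 10^-3 mol
mass of CaCO3 = 4.071 × 10^-3 × 100.09 = 0.4074 g
% CaCO3 = 0.4074 / 0.9616 × 100 = 42.37 %

42.37 %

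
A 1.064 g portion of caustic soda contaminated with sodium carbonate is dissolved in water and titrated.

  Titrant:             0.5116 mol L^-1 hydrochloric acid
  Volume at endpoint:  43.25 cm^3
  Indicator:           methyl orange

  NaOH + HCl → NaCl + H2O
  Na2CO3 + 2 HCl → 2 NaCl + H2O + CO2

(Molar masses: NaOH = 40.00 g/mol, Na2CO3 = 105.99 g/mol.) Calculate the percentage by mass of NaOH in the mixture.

n(HCl) = 0.04325 × 0.5116 = 0.02213 mol
Let x = n(NaOH), y = n(Na2CO3).
Titrant: 1x + 2y = 0.02213;  mass: 40.00x + 105.99y = 1.064
Solving, x = 8.357 × 10^-3 mol, y = 6.885 × 10^-3 mol
mass of NaOH = 8.357 × 10^-3 × 40.00 = 0.3343 g
% NaOH = 0.3343 / 1.064 × 100 = 31.42 %

31.42 %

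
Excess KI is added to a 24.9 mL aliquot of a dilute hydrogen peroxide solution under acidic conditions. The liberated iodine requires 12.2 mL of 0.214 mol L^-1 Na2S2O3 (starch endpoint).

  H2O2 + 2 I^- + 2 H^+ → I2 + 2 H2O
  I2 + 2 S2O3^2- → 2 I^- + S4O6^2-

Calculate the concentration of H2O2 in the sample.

0.0524 mol/L

n(S2O3^2-) = 0.0122 × 0.214 = 2.61 × 10^-3 mol
n(I2) = n(S2O3^2-)/2 = 1.31 × 10^-3 mol
n(H2O2) in the aliquot = 1.31 × 10^-3 mol (1:1 ratio)
[H2O2] = 1.31 × 10^-3 / 0.0249 = 0.0524 mol/L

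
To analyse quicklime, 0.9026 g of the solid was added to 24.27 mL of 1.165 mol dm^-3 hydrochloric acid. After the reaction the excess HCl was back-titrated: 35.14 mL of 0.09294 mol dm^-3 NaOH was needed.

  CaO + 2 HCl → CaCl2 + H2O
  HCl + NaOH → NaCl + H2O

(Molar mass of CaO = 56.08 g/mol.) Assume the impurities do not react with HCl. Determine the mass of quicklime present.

0.7012 g

n(HCl) added = 0.02427 × 1.165 = 0.02827 mol
n(NaOH) used in back-titration = 0.03514 × 0.09294 = 3.266 × 10^-3 mol
n(HCl) left over = 3.266 × 10^-3 mol (1:1 ratio)
n(HCl) consumed by analyte = 0.02827 − 3.266 × 10^-3 = 0.02501 mol
From the 1:2 ratio, n(CaO) = 1/2 × 0.02501 = 0.01250 mol
mass of CaO = 0.01250 × 56.08 = 0.7012 g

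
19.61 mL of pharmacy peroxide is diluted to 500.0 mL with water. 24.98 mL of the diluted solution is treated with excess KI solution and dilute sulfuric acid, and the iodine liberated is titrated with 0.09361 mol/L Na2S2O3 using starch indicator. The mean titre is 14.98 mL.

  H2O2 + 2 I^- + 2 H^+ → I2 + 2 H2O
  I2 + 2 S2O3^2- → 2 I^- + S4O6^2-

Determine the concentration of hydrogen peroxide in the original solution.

n(S2O3^2-) = 0.01498 × 0.09361 = 1.402 × 10^-3 mol
n(I2) = n(S2O3^2-)/2 = 7.011 × 10^-4 mol
n(H2O2) in the aliquot = 7.011 × 10^-4 mol (1:1 ratio)
[H2O2]_dilute = 7.011 × 10^-4 / 0.02498 = 0.02807 mol/L
[H2O2]_original = 0.02807 × 500.0/19.61 = 0.7157 mol/L

0.7157 mol/L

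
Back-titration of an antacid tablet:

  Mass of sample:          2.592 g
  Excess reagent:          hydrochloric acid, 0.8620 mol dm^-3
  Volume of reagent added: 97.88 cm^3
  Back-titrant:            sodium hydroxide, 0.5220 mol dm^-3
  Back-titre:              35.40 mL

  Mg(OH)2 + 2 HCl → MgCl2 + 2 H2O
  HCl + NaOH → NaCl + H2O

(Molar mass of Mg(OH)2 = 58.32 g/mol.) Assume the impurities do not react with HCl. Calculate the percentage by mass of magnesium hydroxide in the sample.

74.13 %

n(HCl) added = 0.09788 × 0.8620 = 0.08437 mol
n(NaOH) used in back-titration = 0.03540 × 0.5220 = 0.01848 mol
n(HCl) left over = 0.01848 mol (1:1 ratio)
n(HCl) consumed by analyte = 0.08437 − 0.01848 = 0.06589 mol
From the 1:2 ratio, n(Mg(OH)2) = 1/2 × 0.06589 = 0.03295 mol
mass of Mg(OH)2 = 0.03295 × 58.32 = 1.921 g
% Mg(OH)2 = 1.921 / 2.592 × 100 = 74.13 %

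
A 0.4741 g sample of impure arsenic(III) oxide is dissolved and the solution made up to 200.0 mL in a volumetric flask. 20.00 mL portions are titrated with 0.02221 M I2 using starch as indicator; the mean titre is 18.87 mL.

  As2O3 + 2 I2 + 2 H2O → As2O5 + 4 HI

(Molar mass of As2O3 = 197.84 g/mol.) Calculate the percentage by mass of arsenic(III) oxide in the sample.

n(I2) per titration = 0.01887 × 0.02221 = 4.191 × 10^-4 mol
From the 1:2 ratio, n(As2O3) in each aliquot = 1/2 × 4.191 × 10^-4 = 2.096 × 10^-4 mol
n(As2O3) in the whole flask = 2.096 × 10^-4 × 200.0/20.00 = 2.096 × 10^-3 mol
mass of As2O3 = 2.096 × 10^-3 × 197.84 = 0.4146 g
% As2O3 = 0.4146 / 0.4741 × 100 = 87.44 %

87.44 %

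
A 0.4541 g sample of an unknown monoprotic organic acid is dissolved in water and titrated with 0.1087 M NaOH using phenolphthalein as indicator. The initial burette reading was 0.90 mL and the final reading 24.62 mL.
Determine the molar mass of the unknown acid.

n(NaOH) = 0.02372 L × 0.1087 mol/L = 2.578 × 10^-3 mol
n(HA) = 2.578 × 10^-3 mol (1:1 ratio)
M = m / n = 0.4541 g / 2.578 × 10^-3 mol = 176.1 g/mol

176.1 g/mol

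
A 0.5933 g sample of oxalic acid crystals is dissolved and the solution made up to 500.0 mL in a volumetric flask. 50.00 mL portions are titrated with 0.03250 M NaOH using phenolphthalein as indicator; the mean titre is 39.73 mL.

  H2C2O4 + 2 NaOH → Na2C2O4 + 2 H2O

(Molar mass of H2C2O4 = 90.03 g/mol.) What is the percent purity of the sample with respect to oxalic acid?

n(NaOH) per titration = 0.03973 × 0.03250 = 1.291 × 10^-3 mol
From the 1:2 ratio, n(H2C2O4) in each aliquot = 1/2 × 1.291 × 10^-3 = 6.456 × 10^-4 mol
n(H2C2O4) in the whole flask = 6.456 × 10^-4 × 500.0/50.00 = 6.456 × 10^-3 mol
mass of H2C2O4 = 6.456 × 10^-3 × 90.03 = 0.5812 g
% H2C2O4 = 0.5812 / 0.5933 × 100 = 97.97 %

97.97 %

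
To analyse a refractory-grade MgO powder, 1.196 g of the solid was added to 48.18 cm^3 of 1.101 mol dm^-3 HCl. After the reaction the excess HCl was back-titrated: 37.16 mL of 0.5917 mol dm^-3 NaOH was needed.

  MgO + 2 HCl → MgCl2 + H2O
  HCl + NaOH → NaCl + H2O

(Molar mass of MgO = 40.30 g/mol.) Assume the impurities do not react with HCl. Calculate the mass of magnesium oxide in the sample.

n(HCl) added = 0.04818 × 1.101 = 0.05305 mol
n(NaOH) used in back-titration = 0.03716 × 0.5917 = 0.02199 mol
n(HCl) left over = 0.02199 mol (1:1 ratio)
n(HCl) consumed by analyte = 0.05305 − 0.02199 = 0.03106 mol
From the 1:2 ratio, n(MgO) = 1/2 × 0.03106 = 0.01553 mol
mass of MgO = 0.01553 × 40.30 = 0.6258 g

0.6258 g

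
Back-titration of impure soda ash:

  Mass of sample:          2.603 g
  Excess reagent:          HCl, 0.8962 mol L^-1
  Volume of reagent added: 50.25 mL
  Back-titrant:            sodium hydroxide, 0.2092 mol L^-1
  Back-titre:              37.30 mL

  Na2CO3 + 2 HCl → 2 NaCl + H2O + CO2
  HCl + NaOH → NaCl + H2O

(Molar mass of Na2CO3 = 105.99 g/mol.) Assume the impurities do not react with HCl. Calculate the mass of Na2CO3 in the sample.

1.973 g

n(HCl) added = 0.05025 × 0.8962 = 0.04503 mol
n(NaOH) used in back-titration = 0.03730 × 0.2092 = 7.803 × 10^-3 mol
n(HCl) left over = 7.803 × 10^-3 mol (1:1 ratio)
n(HCl) consumed by analyte = 0.04503 − 7.803 × 10^-3 = 0.03723 mol
From the 1:2 ratio, n(Na2CO3) = 1/2 × 0.03723 = 0.01862 mol
mass of Na2CO3 = 0.01862 × 105.99 = 1.973 g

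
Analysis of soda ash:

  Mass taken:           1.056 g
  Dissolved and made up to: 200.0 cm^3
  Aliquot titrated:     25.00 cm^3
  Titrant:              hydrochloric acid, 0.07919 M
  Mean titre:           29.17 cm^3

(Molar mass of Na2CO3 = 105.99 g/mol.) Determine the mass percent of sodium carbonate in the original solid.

92.74 %

Na2CO3 + 2 HCl → 2 NaCl + H2O + CO2
n(HCl) per titration = 0.02917 × 0.07919 = 2.310 × 10^-3 mol
From the 1:2 ratio, n(Na2CO3) in each aliquot = 1/2 × 2.310 × 10^-3 = 1.155 × 10^-3 mol
n(Na2CO3) in the whole flask = 1.155 × 10^-3 × 200.0/25.00 = 9.240 × 10^-3 mol
mass of Na2CO3 = 9.240 × 10^-3 × 105.99 = 0.9793 g
% Na2CO3 = 0.9793 / 1.056 × 100 = 92.74 %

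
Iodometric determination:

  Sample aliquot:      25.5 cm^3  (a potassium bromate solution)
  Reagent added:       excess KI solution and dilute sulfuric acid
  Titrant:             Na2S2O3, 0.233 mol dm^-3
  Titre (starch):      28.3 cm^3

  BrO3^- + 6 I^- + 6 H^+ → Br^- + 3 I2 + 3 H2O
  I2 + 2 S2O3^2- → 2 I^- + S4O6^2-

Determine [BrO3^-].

n(S2O3^2-) = 0.0283 × 0.233 = 6.59 × 10^-3 mol
n(I2) = n(S2O3^2-)/2 = 3.30 × 10^-3 mol
From the 1:3 ratio, n(BrO3^-) in the aliquot = 1/3 × 3.30 × 10^-3 = 1.10 × 10^-3 mol
[BrO3^-] = 1.10 × 10^-3 / 0.0255 = 0.0431 mol/L

0.0431 mol/L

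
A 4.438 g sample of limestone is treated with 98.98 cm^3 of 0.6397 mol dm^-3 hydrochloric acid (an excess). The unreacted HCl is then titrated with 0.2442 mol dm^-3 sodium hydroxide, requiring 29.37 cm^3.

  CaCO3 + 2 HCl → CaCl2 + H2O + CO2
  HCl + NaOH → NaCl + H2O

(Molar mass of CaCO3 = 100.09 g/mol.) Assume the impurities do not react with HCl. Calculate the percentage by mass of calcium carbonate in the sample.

63.31 %

n(HCl) added = 0.09898 × 0.6397 = 0.06332 mol
n(NaOH) used in back-titration = 0.02937 × 0.2442 = 7.172 × 10^-3 mol
n(HCl) left over = 7.172 × 10^-3 mol (1:1 ratio)
n(HCl) consumed by analyte = 0.06332 − 7.172 × 10^-3 = 0.05615 mol
From the 1:2 ratio, n(CaCO3) = 1/2 × 0.05615 = 0.02807 mol
mass of CaCO3 = 0.02807 × 100.09 = 2.810 g
% CaCO3 = 2.810 / 4.438 × 100 = 63.31 %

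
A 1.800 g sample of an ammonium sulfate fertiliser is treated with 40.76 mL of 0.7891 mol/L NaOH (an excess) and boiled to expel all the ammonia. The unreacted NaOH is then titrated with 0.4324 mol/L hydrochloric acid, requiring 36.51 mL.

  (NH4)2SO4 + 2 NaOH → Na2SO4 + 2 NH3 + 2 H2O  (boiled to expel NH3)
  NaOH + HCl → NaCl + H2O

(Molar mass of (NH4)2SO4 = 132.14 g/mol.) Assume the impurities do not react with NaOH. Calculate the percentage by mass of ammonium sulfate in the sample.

60.11 %

n(NaOH) added = 0.04076 × 0.7891 = 0.03216 mol
n(HCl) used in back-titration = 0.03651 × 0.4324 = 0.01579 mol
n(NaOH) left over = 0.01579 mol (1:1 ratio)
n(NaOH) consumed by analyte = 0.03216 − 0.01579 = 0.01638 mol
From the 1:2 ratio, n((NH4)2SO4) = 1/2 × 0.01638 = 8.188 × 10^-3 mol
mass of (NH4)2SO4 = 8.188 × 10^-3 × 132.14 = 1.082 g
% (NH4)2SO4 = 1.082 / 1.800 × 100 = 60.11 %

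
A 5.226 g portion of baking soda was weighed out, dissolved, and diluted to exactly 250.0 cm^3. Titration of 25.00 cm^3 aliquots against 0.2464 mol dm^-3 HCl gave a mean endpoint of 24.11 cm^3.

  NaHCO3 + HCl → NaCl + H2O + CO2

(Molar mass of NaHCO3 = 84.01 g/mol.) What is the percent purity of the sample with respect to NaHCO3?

n(HCl) per titration = 0.02411 × 0.2464 = 5.941 × 10^-3 mol
n(NaHCO3) in each aliquot = 5.941 × 10^-3 mol (1:1 ratio)
n(NaHCO3) in the whole flask = 5.941 × 10^-3 × 250.0/25.00 = 0.05941 mol
mass of NaHCO3 = 0.05941 × 84.01 = 4.991 g
% NaHCO3 = 4.991 / 5.226 × 100 = 95.50 %

95.50 %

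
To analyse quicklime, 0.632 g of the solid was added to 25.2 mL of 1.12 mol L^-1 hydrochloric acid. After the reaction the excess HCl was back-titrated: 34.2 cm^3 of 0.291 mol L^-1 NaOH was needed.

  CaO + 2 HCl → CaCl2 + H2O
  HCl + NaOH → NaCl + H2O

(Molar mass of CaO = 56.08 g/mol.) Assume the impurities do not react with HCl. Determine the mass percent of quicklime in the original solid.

81.1 %

n(HCl) added = 0.0252 × 1.12 = 0.0282 mol
n(NaOH) used in back-titration = 0.0342 × 0.291 = 9.95 × 10^-3 mol
n(HCl) left over = 9.95 × 10^-3 mol (1:1 ratio)
n(HCl) consumed by analyte = 0.0282 − 9.95 × 10^-3 = 0.0183 mol
From the 1:2 ratio, n(CaO) = 1/2 × 0.0183 = 9.14 × 10^-3 mol
mass of CaO = 9.14 × 10^-3 × 56.08 = 0.512 g
% CaO = 0.512 / 0.632 × 100 = 81.1 %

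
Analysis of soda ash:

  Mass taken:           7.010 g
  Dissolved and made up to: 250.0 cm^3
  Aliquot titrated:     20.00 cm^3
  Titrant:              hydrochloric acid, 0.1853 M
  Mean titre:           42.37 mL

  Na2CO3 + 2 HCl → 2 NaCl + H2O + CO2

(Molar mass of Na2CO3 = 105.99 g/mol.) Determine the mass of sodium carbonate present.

5.201 g

n(HCl) per titration = 0.04237 × 0.1853 = 7.851 × 10^-3 mol
From the 1:2 ratio, n(Na2CO3) in each aliquot = 1/2 × 7.851 × 10^-3 = 3.926 × 10^-3 mol
n(Na2CO3) in the whole flask = 3.926 × 10^-3 × 250.0/20.00 = 0.04907 mol
mass of Na2CO3 = 0.04907 × 105.99 = 5.201 g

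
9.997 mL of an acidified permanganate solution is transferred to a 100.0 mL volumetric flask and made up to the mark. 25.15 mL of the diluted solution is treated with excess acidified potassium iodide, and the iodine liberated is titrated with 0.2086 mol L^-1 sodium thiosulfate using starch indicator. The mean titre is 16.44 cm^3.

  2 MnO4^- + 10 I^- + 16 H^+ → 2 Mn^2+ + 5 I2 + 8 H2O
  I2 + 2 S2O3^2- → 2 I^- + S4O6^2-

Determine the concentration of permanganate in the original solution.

n(S2O3^2-) = 0.01644 × 0.2086 = 3.429 × 10^-3 mol
n(I2) = n(S2O3^2-)/2 = 1.715 × 10^-3 mol
From the 2:5 ratio, n(MnO4^-) in the aliquot = 2/5 × 1.715 × 10^-3 = 6.859 × 10^-4 mol
[MnO4^-]_dilute = 6.859 × 10^-4 / 0.02515 = 0.02727 mol/L
[MnO4^-]_original = 0.02727 × 100.0/9.997 = 0.2728 mol/L

0.2728 mol/L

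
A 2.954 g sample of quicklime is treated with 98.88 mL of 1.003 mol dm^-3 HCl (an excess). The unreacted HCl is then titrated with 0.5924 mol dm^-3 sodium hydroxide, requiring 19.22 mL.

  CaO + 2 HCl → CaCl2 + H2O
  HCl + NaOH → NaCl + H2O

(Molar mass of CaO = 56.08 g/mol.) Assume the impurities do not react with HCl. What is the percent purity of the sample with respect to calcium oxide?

83.33 %

n(HCl) added = 0.09888 × 1.003 = 0.09918 mol
n(NaOH) used in back-titration = 0.01922 × 0.5924 = 0.01139 mol
n(HCl) left over = 0.01139 mol (1:1 ratio)
n(HCl) consumed by analyte = 0.09918 − 0.01139 = 0.08779 mol
From the 1:2 ratio, n(CaO) = 1/2 × 0.08779 = 0.04390 mol
mass of CaO = 0.04390 × 56.08 = 2.462 g
% CaO = 2.462 / 2.954 × 100 = 83.33 %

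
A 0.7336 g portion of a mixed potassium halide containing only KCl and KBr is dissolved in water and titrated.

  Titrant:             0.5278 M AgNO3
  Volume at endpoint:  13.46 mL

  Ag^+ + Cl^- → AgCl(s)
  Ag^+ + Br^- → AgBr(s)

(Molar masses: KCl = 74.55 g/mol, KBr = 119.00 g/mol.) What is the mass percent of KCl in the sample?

25.56 %

n(AgNO3) = 0.01346 × 0.5278 = 7.104 × 10^-3 mol
Let x = n(KCl), y = n(KBr).
Titrant: 1x + 1y = 7.104 × 10^-3;  mass: 74.55x + 119.00y = 0.7336
Solving, x = 2.515 × 10^-3 mol, y = 4.589 × 10^-3 mol
mass of KCl = 2.515 × 10^-3 × 74.55 = 0.1875 g
% KCl = 0.1875 / 0.7336 × 100 = 25.56 %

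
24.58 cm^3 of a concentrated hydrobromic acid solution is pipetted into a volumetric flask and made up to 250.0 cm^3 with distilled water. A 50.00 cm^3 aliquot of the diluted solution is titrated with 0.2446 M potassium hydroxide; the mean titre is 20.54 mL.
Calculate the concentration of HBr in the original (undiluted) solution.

1.022 M

HBr + KOH → KBr + H2O
n(KOH) = 0.02054 × 0.2446 = 5.024 × 10^-3 mol
n(HBr) in the aliquot = 5.024 × 10^-3 mol (1:1 ratio)
[HBr]_dilute = 5.024 × 10^-3 / 0.05000 = 0.1005 mol/L
Dilution factor = 250.0 / 24.58 = 10.17
[HBr]_stock = 0.1005 × 10.17 = 1.022 mol/L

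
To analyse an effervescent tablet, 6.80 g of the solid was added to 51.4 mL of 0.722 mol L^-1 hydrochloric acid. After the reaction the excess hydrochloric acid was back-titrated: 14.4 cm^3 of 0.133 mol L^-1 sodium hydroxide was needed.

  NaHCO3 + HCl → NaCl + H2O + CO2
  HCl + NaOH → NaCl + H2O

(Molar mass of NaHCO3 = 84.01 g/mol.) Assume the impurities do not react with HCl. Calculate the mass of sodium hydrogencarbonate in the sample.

n(HCl) added = 0.0514 × 0.722 = 0.0371 mol
n(NaOH) used in back-titration = 0.0144 × 0.133 = 1.92 × 10^-3 mol
n(HCl) left over = 1.92 × 10^-3 mol (1:1 ratio)
n(HCl) consumed by analyte = 0.0371 − 1.92 × 10^-3 = 0.0352 mol
n(NaHCO3) = 0.0352 mol (1:1 ratio)
mass of NaHCO3 = 0.0352 × 84.01 = 2.96 g

2.96 g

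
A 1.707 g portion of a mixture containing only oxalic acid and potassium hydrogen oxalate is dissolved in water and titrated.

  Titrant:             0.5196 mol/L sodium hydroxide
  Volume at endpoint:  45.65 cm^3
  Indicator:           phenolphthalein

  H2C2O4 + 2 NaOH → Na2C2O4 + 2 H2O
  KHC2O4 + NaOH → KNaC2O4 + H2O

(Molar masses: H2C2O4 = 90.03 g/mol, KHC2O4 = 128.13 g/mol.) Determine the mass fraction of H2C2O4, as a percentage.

42.27 %

n(NaOH) = 0.04565 × 0.5196 = 0.02372 mol
Let x = n(H2C2O4), y = n(KHC2O4).
Titrant: 2x + 1y = 0.02372;  mass: 90.03x + 128.13y = 1.707
Solving, x = 8.014 × 10^-3 mol, y = 7.691 × 10^-3 mol
mass of H2C2O4 = 8.014 × 10^-3 × 90.03 = 0.7215 g
% H2C2O4 = 0.7215 / 1.707 × 100 = 42.27 %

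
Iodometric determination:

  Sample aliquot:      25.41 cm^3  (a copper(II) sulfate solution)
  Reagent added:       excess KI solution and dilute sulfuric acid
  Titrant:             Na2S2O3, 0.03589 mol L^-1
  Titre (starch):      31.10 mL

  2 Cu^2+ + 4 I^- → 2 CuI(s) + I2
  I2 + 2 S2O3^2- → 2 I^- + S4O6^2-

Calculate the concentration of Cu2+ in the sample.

n(S2O3^2-) = 0.03110 × 0.03589 = 1.116 × 10^-3 mol
n(I2) = n(S2O3^2-)/2 = 5.581 × 10^-4 mol
From the 2:1 ratio, n(Cu2+) in the aliquot = 2/1 × 5.581 × 10^-4 = 1.116 × 10^-3 mol
[Cu2+] = 1.116 × 10^-3 / 0.02541 = 0.04393 mol/L

0.04393 mol/L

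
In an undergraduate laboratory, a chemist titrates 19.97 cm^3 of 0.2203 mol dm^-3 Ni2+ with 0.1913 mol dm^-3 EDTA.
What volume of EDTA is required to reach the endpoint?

Ni^2+ + EDTA^4- → [Ni(EDTA)]^2-
n(Ni2+) = 0.01997 L × 0.2203 mol/L = 4.399 × 10^-3 mol
n(EDTA) = 4.399 × 10^-3 mol (1:1 stoichiometry)
V(EDTA) = 4.399 × 10^-3 mol / 0.1913 mol/L = 0.02300 L = 23.00 mL

23.00 mL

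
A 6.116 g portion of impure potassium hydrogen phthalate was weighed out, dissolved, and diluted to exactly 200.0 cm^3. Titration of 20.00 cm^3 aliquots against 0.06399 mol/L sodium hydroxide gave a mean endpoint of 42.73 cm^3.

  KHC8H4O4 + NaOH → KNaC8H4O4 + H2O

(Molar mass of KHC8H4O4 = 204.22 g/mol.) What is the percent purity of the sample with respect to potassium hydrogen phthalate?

n(NaOH) per titration = 0.04273 × 0.06399 = 2.734 × 10^-3 mol
n(KHC8H4O4) in each aliquot = 2.734 × 10^-3 mol (1:1 ratio)
n(KHC8H4O4) in the whole flask = 2.734 × 10^-3 × 200.0/20.00 = 0.02734 mol
mass of KHC8H4O4 = 0.02734 × 204.22 = 5.584 g
% KHC8H4O4 = 5.584 / 6.116 × 100 = 91.30 %

91.30 %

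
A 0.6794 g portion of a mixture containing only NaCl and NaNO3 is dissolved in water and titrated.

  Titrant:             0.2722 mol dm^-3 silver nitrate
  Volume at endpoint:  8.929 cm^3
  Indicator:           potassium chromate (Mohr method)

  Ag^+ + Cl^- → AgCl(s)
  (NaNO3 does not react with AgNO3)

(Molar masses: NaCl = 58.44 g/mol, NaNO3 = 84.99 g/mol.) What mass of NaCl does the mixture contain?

0.1420 g

n(AgNO3) = 0.008929 × 0.2722 = 2.430 × 10^-3 mol
Let x = n(NaCl), y = n(NaNO3).
Titrant: 1x = 2.430 × 10^-3;  mass: 58.44x + 84.99y = 0.6794
Solving, x = 2.430 × 10^-3 mol, y = 6.323 × 10^-3 mol
mass of NaCl = 2.430 × 10^-3 × 58.44 = 0.1420 g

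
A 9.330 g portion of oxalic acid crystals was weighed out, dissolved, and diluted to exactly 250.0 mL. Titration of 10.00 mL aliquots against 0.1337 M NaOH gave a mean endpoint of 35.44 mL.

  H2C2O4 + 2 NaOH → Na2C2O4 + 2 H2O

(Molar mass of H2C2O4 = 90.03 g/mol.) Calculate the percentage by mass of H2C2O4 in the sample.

57.15 %

n(NaOH) per titration = 0.03544 × 0.1337 = 4.738 × 10^-3 mol
From the 1:2 ratio, n(H2C2O4) in each aliquot = 1/2 × 4.738 × 10^-3 = 2.369 × 10^-3 mol
n(H2C2O4) in the whole flask = 2.369 × 10^-3 × 250.0/10.00 = 0.05923 mol
mass of H2C2O4 = 0.05923 × 90.03 = 5.332 g
% H2C2O4 = 5.332 / 9.330 × 100 = 57.15 %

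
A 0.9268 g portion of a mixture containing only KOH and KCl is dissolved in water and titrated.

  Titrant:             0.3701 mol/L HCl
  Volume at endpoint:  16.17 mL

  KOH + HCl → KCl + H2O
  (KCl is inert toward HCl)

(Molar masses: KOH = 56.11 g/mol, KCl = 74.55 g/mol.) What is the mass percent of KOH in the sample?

36.23 %

n(HCl) = 0.01617 × 0.3701 = 5.985 × 10^-3 mol
Let x = n(KOH), y = n(KCl).
Titrant: 1x = 5.985 × 10^-3;  mass: 56.11x + 74.55y = 0.9268
Solving, x = 5.985 × 10^-3 mol, y = 7.928 × 10^-3 mol
mass of KOH = 5.985 × 10^-3 × 56.11 = 0.3358 g
% KOH = 0.3358 / 0.9268 × 100 = 36.23 %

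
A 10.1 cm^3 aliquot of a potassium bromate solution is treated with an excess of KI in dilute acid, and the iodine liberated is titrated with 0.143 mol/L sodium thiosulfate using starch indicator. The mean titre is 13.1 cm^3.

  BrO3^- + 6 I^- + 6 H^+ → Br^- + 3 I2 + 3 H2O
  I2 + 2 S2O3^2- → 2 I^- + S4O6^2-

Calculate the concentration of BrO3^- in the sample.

0.0309 mol/L

n(S2O3^2-) = 0.0131 × 0.143 = 1.87 × 10^-3 mol
n(I2) = n(S2O3^2-)/2 = 9.37 × 10^-4 mol
From the 1:3 ratio, n(BrO3^-) in the aliquot = 1/3 × 9.37 × 10^-4 = 3.12 × 10^-4 mol
[BrO3^-] = 3.12 × 10^-4 / 0.0101 = 0.0309 mol/L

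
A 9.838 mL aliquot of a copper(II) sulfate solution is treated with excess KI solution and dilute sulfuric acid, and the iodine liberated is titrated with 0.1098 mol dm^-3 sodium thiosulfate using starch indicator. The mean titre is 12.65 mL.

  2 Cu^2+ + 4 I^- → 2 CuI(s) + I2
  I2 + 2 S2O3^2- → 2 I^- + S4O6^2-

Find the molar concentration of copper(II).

0.1412 mol/L

n(S2O3^2-) = 0.01265 × 0.1098 = 1.389 × 10^-3 mol
n(I2) = n(S2O3^2-)/2 = 6.945 × 10^-4 mol
From the 2:1 ratio, n(Cu2+) in the aliquot = 2/1 × 6.945 × 10^-4 = 1.389 × 10^-3 mol
[Cu2+] = 1.389 × 10^-3 / 0.009838 = 0.1412 mol/L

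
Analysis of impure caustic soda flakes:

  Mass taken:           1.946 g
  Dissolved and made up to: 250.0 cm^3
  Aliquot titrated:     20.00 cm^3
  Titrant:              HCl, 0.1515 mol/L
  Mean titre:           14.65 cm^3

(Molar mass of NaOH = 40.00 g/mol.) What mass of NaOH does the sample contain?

NaOH + HCl → NaCl + H2O
n(HCl) per titration = 0.01465 × 0.1515 = 2.219 × 10^-3 mol
n(NaOH) in each aliquot = 2.219 × 10^-3 mol (1:1 ratio)
n(NaOH) in the whole flask = 2.219 × 10^-3 × 250.0/20.00 = 0.02774 mol
mass of NaOH = 0.02774 × 40.00 = 1.110 g

1.110 g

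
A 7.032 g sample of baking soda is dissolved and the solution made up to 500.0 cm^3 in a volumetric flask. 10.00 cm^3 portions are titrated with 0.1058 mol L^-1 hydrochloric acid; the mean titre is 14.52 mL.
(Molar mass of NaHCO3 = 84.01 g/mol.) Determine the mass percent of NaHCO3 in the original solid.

NaHCO3 + HCl → NaCl + H2O + CO2
n(HCl) per titration = 0.01452 × 0.1058 = 1.536 × 10^-3 mol
n(NaHCO3) in each aliquot = 1.536 × 10^-3 mol (1:1 ratio)
n(NaHCO3) in the whole flask = 1.536 × 10^-3 × 500.0/10.00 = 0.07681 mol
mass of NaHCO3 = 0.07681 × 84.01 = 6.453 g
% NaHCO3 = 6.453 / 7.032 × 100 = 91.76 %

91.76 %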